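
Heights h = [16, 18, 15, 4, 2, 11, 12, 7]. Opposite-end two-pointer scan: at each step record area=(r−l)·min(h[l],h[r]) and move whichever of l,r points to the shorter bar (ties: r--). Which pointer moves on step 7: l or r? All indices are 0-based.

[0,7] min(16,7)*7=49 best=49 * → r--
[0,6] min(16,12)*6=72 best=72 * → r--
[0,5] min(16,11)*5=55 best=72 → r--
[0,4] min(16,2)*4=8 best=72 → r--
[0,3] min(16,4)*3=12 best=72 → r--
[0,2] min(16,15)*2=30 best=72 → r--
[0,1] min(16,18)*1=16 best=72 → l++

l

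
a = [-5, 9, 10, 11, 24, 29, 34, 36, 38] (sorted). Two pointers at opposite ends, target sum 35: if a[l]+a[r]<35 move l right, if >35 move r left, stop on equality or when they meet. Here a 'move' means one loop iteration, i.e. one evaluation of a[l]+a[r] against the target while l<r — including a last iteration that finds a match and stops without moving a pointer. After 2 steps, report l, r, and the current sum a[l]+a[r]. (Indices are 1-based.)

l=1 r=9: -5+38=33 <35, l++
l=2 r=9: 9+38=47 >35, r--

l=2, r=8, sum=45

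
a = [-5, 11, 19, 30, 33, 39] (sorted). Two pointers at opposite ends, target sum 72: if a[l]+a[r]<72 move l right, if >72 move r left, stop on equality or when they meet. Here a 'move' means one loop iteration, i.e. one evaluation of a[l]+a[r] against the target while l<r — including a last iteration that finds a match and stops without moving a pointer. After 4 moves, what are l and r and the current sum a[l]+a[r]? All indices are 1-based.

l=5, r=6, sum=72

[1,6] -5+39=34 <72 → l++
[2,6] 11+39=50 <72 → l++
[3,6] 19+39=58 <72 → l++
[4,6] 30+39=69 <72 → l++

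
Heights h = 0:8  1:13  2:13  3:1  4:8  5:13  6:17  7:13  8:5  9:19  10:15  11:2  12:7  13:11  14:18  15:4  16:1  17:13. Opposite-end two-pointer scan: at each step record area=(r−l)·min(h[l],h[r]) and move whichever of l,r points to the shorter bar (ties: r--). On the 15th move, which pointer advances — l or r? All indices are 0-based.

r

[0,17] min(8,13)*17=136 best=136 * → l++
[1,17] min(13,13)*16=208 best=208 * → r--
[1,16] min(13,1)*15=15 best=208 → r--
[1,15] min(13,4)*14=56 best=208 → r--
[1,14] min(13,18)*13=169 best=208 → l++
[2,14] min(13,18)*12=156 best=208 → l++
[3,14] min(1,18)*11=11 best=208 → l++
[4,14] min(8,18)*10=80 best=208 → l++
[5,14] min(13,18)*9=117 best=208 → l++
[6,14] min(17,18)*8=136 best=208 → l++
[7,14] min(13,18)*7=91 best=208 → l++
[8,14] min(5,18)*6=30 best=208 → l++
[9,14] min(19,18)*5=90 best=208 → r--
[9,13] min(19,11)*4=44 best=208 → r--
[9,12] min(19,7)*3=21 best=208 → r--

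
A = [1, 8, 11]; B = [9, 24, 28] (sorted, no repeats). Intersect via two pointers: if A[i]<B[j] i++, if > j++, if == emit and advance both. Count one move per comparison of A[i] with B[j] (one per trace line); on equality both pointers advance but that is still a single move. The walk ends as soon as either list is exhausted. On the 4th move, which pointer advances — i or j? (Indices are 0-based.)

i=0 j=0: 1<9, i++
i=1 j=0: 8<9, i++
i=2 j=0: 11>9, j++
i=2 j=1: 11<24, i++

i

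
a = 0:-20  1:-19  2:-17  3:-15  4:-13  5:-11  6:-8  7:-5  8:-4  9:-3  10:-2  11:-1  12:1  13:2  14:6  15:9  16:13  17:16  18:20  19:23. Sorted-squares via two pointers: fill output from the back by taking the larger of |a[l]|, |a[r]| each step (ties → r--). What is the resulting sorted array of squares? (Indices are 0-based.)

[1, 1, 4, 4, 9, 16, 25, 36, 64, 81, 121, 169, 169, 225, 256, 289, 361, 400, 400, 529]

l=0 r=19: |-20|<=|23| out[19]=529, r--
l=0 r=18: |-20|<=|20| out[18]=400, r--
l=0 r=17: |-20|>|16| out[17]=400, l++
l=1 r=17: |-19|>|16| out[16]=361, l++
l=2 r=17: |-17|>|16| out[15]=289, l++
l=3 r=17: |-15|<=|16| out[14]=256, r--
l=3 r=16: |-15|>|13| out[13]=225, l++
l=4 r=16: |-13|<=|13| out[12]=169, r--
l=4 r=15: |-13|>|9| out[11]=169, l++
l=5 r=15: |-11|>|9| out[10]=121, l++
l=6 r=15: |-8|<=|9| out[9]=81, r--
l=6 r=14: |-8|>|6| out[8]=64, l++
l=7 r=14: |-5|<=|6| out[7]=36, r--
l=7 r=13: |-5|>|2| out[6]=25, l++
l=8 r=13: |-4|>|2| out[5]=16, l++
l=9 r=13: |-3|>|2| out[4]=9, l++
l=10 r=13: |-2|<=|2| out[3]=4, r--
l=10 r=12: |-2|>|1| out[2]=4, l++
l=11 r=12: |-1|<=|1| out[1]=1, r--
l=11 r=11: |-1|<=|-1| out[0]=1, r--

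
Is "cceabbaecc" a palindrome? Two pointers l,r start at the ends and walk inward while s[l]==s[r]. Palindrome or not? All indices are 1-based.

palindrome

[1,10] 'c'=='c' → l++,r--
[2,9] 'c'=='c' → l++,r--
[3,8] 'e'=='e' → l++,r--
[4,7] 'a'=='a' → l++,r--
[5,6] 'b'=='b' → l++,r--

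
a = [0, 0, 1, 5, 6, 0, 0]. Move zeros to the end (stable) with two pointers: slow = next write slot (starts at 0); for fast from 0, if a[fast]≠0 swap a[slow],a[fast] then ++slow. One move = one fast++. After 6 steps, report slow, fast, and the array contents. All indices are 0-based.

slow=3, fast=6, a=[1, 5, 6, 0, 0, 0, 0]

(s=0,f=0) a[fast]=0 → fast++
(s=0,f=1) a[fast]=0 → fast++
(s=0,f=2) a[fast]=1≠0 swap→a[0]=1 → slow++,fast++
(s=1,f=3) a[fast]=5≠0 swap→a[1]=5 → slow++,fast++
(s=2,f=4) a[fast]=6≠0 swap→a[2]=6 → slow++,fast++
(s=3,f=5) a[fast]=0 → fast++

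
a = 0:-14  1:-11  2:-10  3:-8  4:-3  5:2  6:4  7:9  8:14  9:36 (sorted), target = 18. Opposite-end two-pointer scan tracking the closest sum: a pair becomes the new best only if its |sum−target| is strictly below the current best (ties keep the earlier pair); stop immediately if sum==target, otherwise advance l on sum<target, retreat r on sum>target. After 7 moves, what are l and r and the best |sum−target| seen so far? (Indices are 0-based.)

l=6, r=8, best |Δ|=2

[0,9] -14+36=22 d=4 * → r--
[0,8] -14+14=0 d=18 → l++
[1,8] -11+14=3 d=15 → l++
[2,8] -10+14=4 d=14 → l++
[3,8] -8+14=6 d=12 → l++
[4,8] -3+14=11 d=7 → l++
[5,8] 2+14=16 d=2 * → l++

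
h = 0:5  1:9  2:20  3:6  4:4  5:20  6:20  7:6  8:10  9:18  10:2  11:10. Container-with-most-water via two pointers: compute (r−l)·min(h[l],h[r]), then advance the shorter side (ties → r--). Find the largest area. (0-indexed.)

max area = 126

[0,11] min(5,10)*11=55 best=55 * → l++
[1,11] min(9,10)*10=90 best=90 * → l++
[2,11] min(20,10)*9=90 best=90 → r--
[2,10] min(20,2)*8=16 best=90 → r--
[2,9] min(20,18)*7=126 best=126 * → r--
[2,8] min(20,10)*6=60 best=126 → r--
[2,7] min(20,6)*5=30 best=126 → r--
[2,6] min(20,20)*4=80 best=126 → r--
[2,5] min(20,20)*3=60 best=126 → r--
[2,4] min(20,4)*2=8 best=126 → r--
[2,3] min(20,6)*1=6 best=126 → r--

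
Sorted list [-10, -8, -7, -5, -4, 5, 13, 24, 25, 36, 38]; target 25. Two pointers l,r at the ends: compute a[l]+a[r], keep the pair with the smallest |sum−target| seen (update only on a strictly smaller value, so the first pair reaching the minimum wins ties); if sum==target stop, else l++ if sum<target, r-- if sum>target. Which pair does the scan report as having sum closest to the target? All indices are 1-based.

l=1 r=11: -10+38=28 d=3 *, r--
l=1 r=10: -10+36=26 d=1 *, r--
l=1 r=9: -10+25=15 d=10, l++
l=2 r=9: -8+25=17 d=8, l++
l=3 r=9: -7+25=18 d=7, l++
l=4 r=9: -5+25=20 d=5, l++
l=5 r=9: -4+25=21 d=4, l++
l=6 r=9: 5+25=30 d=5, r--
l=6 r=8: 5+24=29 d=4, r--
l=6 r=7: 5+13=18 d=7, l++

pair (-10, 36) with sum 26 (|Δ|=1)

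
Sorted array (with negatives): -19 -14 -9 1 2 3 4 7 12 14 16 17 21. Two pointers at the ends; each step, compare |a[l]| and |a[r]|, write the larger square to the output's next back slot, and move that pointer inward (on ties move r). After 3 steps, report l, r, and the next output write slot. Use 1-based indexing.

l=1 r=13: |-19|<=|21| out[13]=441, r--
l=1 r=12: |-19|>|17| out[12]=361, l++
l=2 r=12: |-14|<=|17| out[11]=289, r--

l=2, r=11, next write slot=10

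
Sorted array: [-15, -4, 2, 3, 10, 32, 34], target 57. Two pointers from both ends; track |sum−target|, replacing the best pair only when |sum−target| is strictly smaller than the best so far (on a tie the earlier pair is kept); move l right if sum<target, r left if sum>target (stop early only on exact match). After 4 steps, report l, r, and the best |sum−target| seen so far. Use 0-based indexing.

l=4, r=6, best |Δ|=20

[0,6] -15+34=19 d=38 * → l++
[1,6] -4+34=30 d=27 * → l++
[2,6] 2+34=36 d=21 * → l++
[3,6] 3+34=37 d=20 * → l++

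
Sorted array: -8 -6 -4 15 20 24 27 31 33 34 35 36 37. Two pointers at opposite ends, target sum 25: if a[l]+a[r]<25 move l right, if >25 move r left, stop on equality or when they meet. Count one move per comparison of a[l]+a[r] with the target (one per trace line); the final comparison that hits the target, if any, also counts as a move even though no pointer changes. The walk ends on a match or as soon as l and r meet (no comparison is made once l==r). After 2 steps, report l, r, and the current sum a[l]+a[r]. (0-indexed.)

[0,12] -8+37=29 >25 → r--
[0,11] -8+36=28 >25 → r--

l=0, r=10, sum=27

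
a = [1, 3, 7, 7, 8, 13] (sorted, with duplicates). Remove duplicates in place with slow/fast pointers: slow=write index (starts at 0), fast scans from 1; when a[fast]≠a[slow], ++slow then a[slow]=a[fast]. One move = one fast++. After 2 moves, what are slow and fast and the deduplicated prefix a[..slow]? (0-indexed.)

(s=0,f=1) a[fast]=3≠a[slow]=1 write a[1]=3 → slow++,fast++
(s=1,f=2) a[fast]=7≠a[slow]=3 write a[2]=7 → slow++,fast++

slow=2, fast=3, prefix=[1, 3, 7]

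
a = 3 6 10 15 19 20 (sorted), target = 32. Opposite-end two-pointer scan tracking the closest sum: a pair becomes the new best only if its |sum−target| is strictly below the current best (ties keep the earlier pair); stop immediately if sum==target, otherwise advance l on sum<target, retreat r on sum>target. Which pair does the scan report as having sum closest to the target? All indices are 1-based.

pair (10, 20) with sum 30 (|Δ|=2)

l=1 r=6: 3+20=23 d=9 *, l++
l=2 r=6: 6+20=26 d=6 *, l++
l=3 r=6: 10+20=30 d=2 *, l++
l=4 r=6: 15+20=35 d=3, r--
l=4 r=5: 15+19=34 d=2, r--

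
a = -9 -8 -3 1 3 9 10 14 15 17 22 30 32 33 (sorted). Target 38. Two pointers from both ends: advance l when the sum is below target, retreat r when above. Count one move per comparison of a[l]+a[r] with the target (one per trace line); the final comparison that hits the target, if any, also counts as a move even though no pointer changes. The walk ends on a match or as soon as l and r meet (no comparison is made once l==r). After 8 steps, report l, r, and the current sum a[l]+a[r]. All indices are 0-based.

l=5, r=10, sum=31

[0,13] -9+33=24 <38 → l++
[1,13] -8+33=25 <38 → l++
[2,13] -3+33=30 <38 → l++
[3,13] 1+33=34 <38 → l++
[4,13] 3+33=36 <38 → l++
[5,13] 9+33=42 >38 → r--
[5,12] 9+32=41 >38 → r--
[5,11] 9+30=39 >38 → r--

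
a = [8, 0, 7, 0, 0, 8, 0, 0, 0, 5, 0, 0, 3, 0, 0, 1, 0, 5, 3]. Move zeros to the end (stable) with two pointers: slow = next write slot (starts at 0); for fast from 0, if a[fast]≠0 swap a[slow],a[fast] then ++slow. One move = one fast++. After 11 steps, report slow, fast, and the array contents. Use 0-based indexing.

slow=4, fast=11, a=[8, 7, 8, 5, 0, 0, 0, 0, 0, 0, 0, 0, 3, 0, 0, 1, 0, 5, 3]

(s=0,f=0) a[fast]=8≠0 swap→a[0]=8 → slow++,fast++
(s=1,f=1) a[fast]=0 → fast++
(s=1,f=2) a[fast]=7≠0 swap→a[1]=7 → slow++,fast++
(s=2,f=3) a[fast]=0 → fast++
(s=2,f=4) a[fast]=0 → fast++
(s=2,f=5) a[fast]=8≠0 swap→a[2]=8 → slow++,fast++
(s=3,f=6) a[fast]=0 → fast++
(s=3,f=7) a[fast]=0 → fast++
(s=3,f=8) a[fast]=0 → fast++
(s=3,f=9) a[fast]=5≠0 swap→a[3]=5 → slow++,fast++
(s=4,f=10) a[fast]=0 → fast++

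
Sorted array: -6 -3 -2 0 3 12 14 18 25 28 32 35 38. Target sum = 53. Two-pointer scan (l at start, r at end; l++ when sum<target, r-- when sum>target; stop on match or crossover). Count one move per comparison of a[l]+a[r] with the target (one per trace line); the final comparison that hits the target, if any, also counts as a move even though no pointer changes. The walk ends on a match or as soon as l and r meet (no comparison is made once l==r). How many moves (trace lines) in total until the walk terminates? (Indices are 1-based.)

l=1 r=13: -6+38=32 <53, l++
l=2 r=13: -3+38=35 <53, l++
l=3 r=13: -2+38=36 <53, l++
l=4 r=13: 0+38=38 <53, l++
l=5 r=13: 3+38=41 <53, l++
l=6 r=13: 12+38=50 <53, l++
l=7 r=13: 14+38=52 <53, l++
l=8 r=13: 18+38=56 >53, r--
l=8 r=12: 18+35=53, found

9 moves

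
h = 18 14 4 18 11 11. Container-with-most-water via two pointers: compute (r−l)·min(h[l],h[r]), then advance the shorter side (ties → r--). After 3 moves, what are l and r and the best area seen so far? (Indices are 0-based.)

l=0, r=2, best area=55

[0,5] min(18,11)*5=55 best=55 * → r--
[0,4] min(18,11)*4=44 best=55 → r--
[0,3] min(18,18)*3=54 best=55 → r--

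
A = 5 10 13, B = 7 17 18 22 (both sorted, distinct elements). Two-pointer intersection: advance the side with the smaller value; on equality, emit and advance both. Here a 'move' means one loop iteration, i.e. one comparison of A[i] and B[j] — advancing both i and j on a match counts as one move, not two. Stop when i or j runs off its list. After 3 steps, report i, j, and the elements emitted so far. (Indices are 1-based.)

i=3, j=2, emitted=[]

[i=1,j=1] 5<7 → i++
[i=2,j=1] 10>7 → j++
[i=2,j=2] 10<17 → i++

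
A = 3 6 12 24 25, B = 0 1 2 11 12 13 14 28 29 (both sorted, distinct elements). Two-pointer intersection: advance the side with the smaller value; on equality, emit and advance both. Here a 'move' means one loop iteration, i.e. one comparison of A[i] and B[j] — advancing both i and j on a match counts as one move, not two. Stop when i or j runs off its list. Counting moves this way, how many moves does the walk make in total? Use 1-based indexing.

11 moves

[i=1,j=1] 3>0 → j++
[i=1,j=2] 3>1 → j++
[i=1,j=3] 3>2 → j++
[i=1,j=4] 3<11 → i++
[i=2,j=4] 6<11 → i++
[i=3,j=4] 12>11 → j++
[i=3,j=5] 12==12 emit → i++,j++
[i=4,j=6] 24>13 → j++
[i=4,j=7] 24>14 → j++
[i=4,j=8] 24<28 → i++
[i=5,j=8] 25<28 → i++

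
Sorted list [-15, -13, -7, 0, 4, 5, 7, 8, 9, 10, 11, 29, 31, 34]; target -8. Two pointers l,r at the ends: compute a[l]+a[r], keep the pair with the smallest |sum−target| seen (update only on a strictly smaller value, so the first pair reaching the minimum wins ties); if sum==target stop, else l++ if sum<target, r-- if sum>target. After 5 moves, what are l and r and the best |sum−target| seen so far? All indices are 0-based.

l=0, r=8, best |Δ|=3

l=0 r=13: -15+34=19 d=27 *, r--
l=0 r=12: -15+31=16 d=24 *, r--
l=0 r=11: -15+29=14 d=22 *, r--
l=0 r=10: -15+11=-4 d=4 *, r--
l=0 r=9: -15+10=-5 d=3 *, r--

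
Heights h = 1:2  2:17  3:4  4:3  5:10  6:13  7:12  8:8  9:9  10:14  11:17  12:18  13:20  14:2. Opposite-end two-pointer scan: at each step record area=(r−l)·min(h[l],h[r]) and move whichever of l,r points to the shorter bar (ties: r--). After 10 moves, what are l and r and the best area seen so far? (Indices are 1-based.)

l=10, r=13, best area=187

l=1 r=14: min(2,2)*13=26 best=26 *, r--
l=1 r=13: min(2,20)*12=24 best=26, l++
l=2 r=13: min(17,20)*11=187 best=187 *, l++
l=3 r=13: min(4,20)*10=40 best=187, l++
l=4 r=13: min(3,20)*9=27 best=187, l++
l=5 r=13: min(10,20)*8=80 best=187, l++
l=6 r=13: min(13,20)*7=91 best=187, l++
l=7 r=13: min(12,20)*6=72 best=187, l++
l=8 r=13: min(8,20)*5=40 best=187, l++
l=9 r=13: min(9,20)*4=36 best=187, l++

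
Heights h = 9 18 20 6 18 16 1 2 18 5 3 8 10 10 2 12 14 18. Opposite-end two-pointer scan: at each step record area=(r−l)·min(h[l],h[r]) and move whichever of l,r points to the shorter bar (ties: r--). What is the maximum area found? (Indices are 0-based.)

max area = 288

[0,17] min(9,18)*17=153 best=153 * → l++
[1,17] min(18,18)*16=288 best=288 * → r--
[1,16] min(18,14)*15=210 best=288 → r--
[1,15] min(18,12)*14=168 best=288 → r--
[1,14] min(18,2)*13=26 best=288 → r--
[1,13] min(18,10)*12=120 best=288 → r--
[1,12] min(18,10)*11=110 best=288 → r--
[1,11] min(18,8)*10=80 best=288 → r--
[1,10] min(18,3)*9=27 best=288 → r--
[1,9] min(18,5)*8=40 best=288 → r--
[1,8] min(18,18)*7=126 best=288 → r--
[1,7] min(18,2)*6=12 best=288 → r--
[1,6] min(18,1)*5=5 best=288 → r--
[1,5] min(18,16)*4=64 best=288 → r--
[1,4] min(18,18)*3=54 best=288 → r--
[1,3] min(18,6)*2=12 best=288 → r--
[1,2] min(18,20)*1=18 best=288 → l++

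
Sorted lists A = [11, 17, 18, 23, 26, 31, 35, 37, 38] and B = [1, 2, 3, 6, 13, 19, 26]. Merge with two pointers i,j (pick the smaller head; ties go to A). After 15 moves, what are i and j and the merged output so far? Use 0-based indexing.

i=0 j=0: A[i]=11>B[j]=1 take 1, j++
i=0 j=1: A[i]=11>B[j]=2 take 2, j++
i=0 j=2: A[i]=11>B[j]=3 take 3, j++
i=0 j=3: A[i]=11>B[j]=6 take 6, j++
i=0 j=4: A[i]=11<=B[j]=13 take 11, i++
i=1 j=4: A[i]=17>B[j]=13 take 13, j++
i=1 j=5: A[i]=17<=B[j]=19 take 17, i++
i=2 j=5: A[i]=18<=B[j]=19 take 18, i++
i=3 j=5: A[i]=23>B[j]=19 take 19, j++
i=3 j=6: A[i]=23<=B[j]=26 take 23, i++
i=4 j=6: A[i]=26<=B[j]=26 take 26, i++
i=5 j=6: A[i]=31>B[j]=26 take 26, j++
i=5 j=7: B done, take A[i]=31, i++
i=6 j=7: B done, take A[i]=35, i++
i=7 j=7: B done, take A[i]=37, i++

i=8, j=7, merged so far=[1, 2, 3, 6, 11, 13, 17, 18, 19, 23, 26, 26, 31, 35, 37]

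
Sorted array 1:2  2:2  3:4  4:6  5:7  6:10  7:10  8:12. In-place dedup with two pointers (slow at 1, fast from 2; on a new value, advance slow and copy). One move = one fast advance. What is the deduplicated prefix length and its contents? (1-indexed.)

slow=1 fast=2: a[fast]=2=a[slow] dup, fast++
slow=1 fast=3: a[fast]=4≠a[slow]=2 write a[2]=4, slow++,fast++
slow=2 fast=4: a[fast]=6≠a[slow]=4 write a[3]=6, slow++,fast++
slow=3 fast=5: a[fast]=7≠a[slow]=6 write a[4]=7, slow++,fast++
slow=4 fast=6: a[fast]=10≠a[slow]=7 write a[5]=10, slow++,fast++
slow=5 fast=7: a[fast]=10=a[slow] dup, fast++
slow=5 fast=8: a[fast]=12≠a[slow]=10 write a[6]=12, slow++,fast++

length 6; prefix = [2, 4, 6, 7, 10, 12]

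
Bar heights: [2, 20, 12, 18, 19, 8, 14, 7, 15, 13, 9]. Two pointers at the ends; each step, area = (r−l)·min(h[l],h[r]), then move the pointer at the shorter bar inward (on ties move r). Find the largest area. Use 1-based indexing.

[1,11] min(2,9)*10=20 best=20 * → l++
[2,11] min(20,9)*9=81 best=81 * → r--
[2,10] min(20,13)*8=104 best=104 * → r--
[2,9] min(20,15)*7=105 best=105 * → r--
[2,8] min(20,7)*6=42 best=105 → r--
[2,7] min(20,14)*5=70 best=105 → r--
[2,6] min(20,8)*4=32 best=105 → r--
[2,5] min(20,19)*3=57 best=105 → r--
[2,4] min(20,18)*2=36 best=105 → r--
[2,3] min(20,12)*1=12 best=105 → r--

max area = 105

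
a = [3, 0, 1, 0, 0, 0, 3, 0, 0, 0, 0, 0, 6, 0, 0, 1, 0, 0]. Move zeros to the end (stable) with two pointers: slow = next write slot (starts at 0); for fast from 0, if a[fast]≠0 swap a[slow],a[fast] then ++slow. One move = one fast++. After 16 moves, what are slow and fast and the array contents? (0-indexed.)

slow=5, fast=16, a=[3, 1, 3, 6, 1, 0, 0, 0, 0, 0, 0, 0, 0, 0, 0, 0, 0, 0]

(s=0,f=0) a[fast]=3≠0 swap→a[0]=3 → slow++,fast++
(s=1,f=1) a[fast]=0 → fast++
(s=1,f=2) a[fast]=1≠0 swap→a[1]=1 → slow++,fast++
(s=2,f=3) a[fast]=0 → fast++
(s=2,f=4) a[fast]=0 → fast++
(s=2,f=5) a[fast]=0 → fast++
(s=2,f=6) a[fast]=3≠0 swap→a[2]=3 → slow++,fast++
(s=3,f=7) a[fast]=0 → fast++
(s=3,f=8) a[fast]=0 → fast++
(s=3,f=9) a[fast]=0 → fast++
(s=3,f=10) a[fast]=0 → fast++
(s=3,f=11) a[fast]=0 → fast++
(s=3,f=12) a[fast]=6≠0 swap→a[3]=6 → slow++,fast++
(s=4,f=13) a[fast]=0 → fast++
(s=4,f=14) a[fast]=0 → fast++
(s=4,f=15) a[fast]=1≠0 swap→a[4]=1 → slow++,fast++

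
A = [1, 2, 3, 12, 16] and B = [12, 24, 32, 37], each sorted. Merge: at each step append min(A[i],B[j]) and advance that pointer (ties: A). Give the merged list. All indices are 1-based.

[1, 2, 3, 12, 12, 16, 24, 32, 37]

i=1 j=1: A[i]=1<=B[j]=12 take 1, i++
i=2 j=1: A[i]=2<=B[j]=12 take 2, i++
i=3 j=1: A[i]=3<=B[j]=12 take 3, i++
i=4 j=1: A[i]=12<=B[j]=12 take 12, i++
i=5 j=1: A[i]=16>B[j]=12 take 12, j++
i=5 j=2: A[i]=16<=B[j]=24 take 16, i++
i=6 j=2: A done, take B[j]=24, j++
i=6 j=3: A done, take B[j]=32, j++
i=6 j=4: A done, take B[j]=37, j++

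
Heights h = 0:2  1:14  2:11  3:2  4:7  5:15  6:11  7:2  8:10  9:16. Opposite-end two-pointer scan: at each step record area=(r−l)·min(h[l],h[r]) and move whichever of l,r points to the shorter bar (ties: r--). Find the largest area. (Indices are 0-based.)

max area = 112

[0,9] min(2,16)*9=18 best=18 * → l++
[1,9] min(14,16)*8=112 best=112 * → l++
[2,9] min(11,16)*7=77 best=112 → l++
[3,9] min(2,16)*6=12 best=112 → l++
[4,9] min(7,16)*5=35 best=112 → l++
[5,9] min(15,16)*4=60 best=112 → l++
[6,9] min(11,16)*3=33 best=112 → l++
[7,9] min(2,16)*2=4 best=112 → l++
[8,9] min(10,16)*1=10 best=112 → l++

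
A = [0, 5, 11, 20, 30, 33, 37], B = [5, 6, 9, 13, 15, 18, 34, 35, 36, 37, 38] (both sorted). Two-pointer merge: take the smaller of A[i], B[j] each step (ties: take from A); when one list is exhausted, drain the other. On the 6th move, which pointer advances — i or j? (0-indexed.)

i

[i=0,j=0] A[i]=0<=B[j]=5 take 0 → i++
[i=1,j=0] A[i]=5<=B[j]=5 take 5 → i++
[i=2,j=0] A[i]=11>B[j]=5 take 5 → j++
[i=2,j=1] A[i]=11>B[j]=6 take 6 → j++
[i=2,j=2] A[i]=11>B[j]=9 take 9 → j++
[i=2,j=3] A[i]=11<=B[j]=13 take 11 → i++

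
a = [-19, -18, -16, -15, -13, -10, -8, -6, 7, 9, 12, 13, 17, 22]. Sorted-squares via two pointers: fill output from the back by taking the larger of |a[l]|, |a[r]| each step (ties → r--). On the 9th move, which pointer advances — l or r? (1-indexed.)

[1,14] |-19|<=|22| out[14]=484 → r--
[1,13] |-19|>|17| out[13]=361 → l++
[2,13] |-18|>|17| out[12]=324 → l++
[3,13] |-16|<=|17| out[11]=289 → r--
[3,12] |-16|>|13| out[10]=256 → l++
[4,12] |-15|>|13| out[9]=225 → l++
[5,12] |-13|<=|13| out[8]=169 → r--
[5,11] |-13|>|12| out[7]=169 → l++
[6,11] |-10|<=|12| out[6]=144 → r--

r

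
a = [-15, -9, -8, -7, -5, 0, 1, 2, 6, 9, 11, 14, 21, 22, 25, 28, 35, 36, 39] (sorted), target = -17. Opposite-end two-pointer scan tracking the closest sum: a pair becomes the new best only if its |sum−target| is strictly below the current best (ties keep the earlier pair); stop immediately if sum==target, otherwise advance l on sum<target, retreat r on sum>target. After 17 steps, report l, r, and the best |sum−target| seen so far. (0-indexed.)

[0,18] -15+39=24 d=41 * → r--
[0,17] -15+36=21 d=38 * → r--
[0,16] -15+35=20 d=37 * → r--
[0,15] -15+28=13 d=30 * → r--
[0,14] -15+25=10 d=27 * → r--
[0,13] -15+22=7 d=24 * → r--
[0,12] -15+21=6 d=23 * → r--
[0,11] -15+14=-1 d=16 * → r--
[0,10] -15+11=-4 d=13 * → r--
[0,9] -15+9=-6 d=11 * → r--
[0,8] -15+6=-9 d=8 * → r--
[0,7] -15+2=-13 d=4 * → r--
[0,6] -15+1=-14 d=3 * → r--
[0,5] -15+0=-15 d=2 * → r--
[0,4] -15+-5=-20 d=3 → l++
[1,4] -9+-5=-14 d=3 → r--
[1,3] -9+-7=-16 d=1 * → r--

l=1, r=2, best |Δ|=1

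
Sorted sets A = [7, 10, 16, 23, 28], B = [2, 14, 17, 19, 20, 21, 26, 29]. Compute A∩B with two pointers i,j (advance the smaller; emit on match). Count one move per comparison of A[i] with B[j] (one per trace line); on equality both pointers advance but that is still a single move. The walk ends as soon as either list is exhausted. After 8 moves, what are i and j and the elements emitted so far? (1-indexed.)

[i=1,j=1] 7>2 → j++
[i=1,j=2] 7<14 → i++
[i=2,j=2] 10<14 → i++
[i=3,j=2] 16>14 → j++
[i=3,j=3] 16<17 → i++
[i=4,j=3] 23>17 → j++
[i=4,j=4] 23>19 → j++
[i=4,j=5] 23>20 → j++

i=4, j=6, emitted=[]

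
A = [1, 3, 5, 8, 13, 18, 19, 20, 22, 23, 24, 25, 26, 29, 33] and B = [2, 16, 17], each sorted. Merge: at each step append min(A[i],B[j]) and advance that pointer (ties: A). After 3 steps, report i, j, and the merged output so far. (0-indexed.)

i=2, j=1, merged so far=[1, 2, 3]

[i=0,j=0] A[i]=1<=B[j]=2 take 1 → i++
[i=1,j=0] A[i]=3>B[j]=2 take 2 → j++
[i=1,j=1] A[i]=3<=B[j]=16 take 3 → i++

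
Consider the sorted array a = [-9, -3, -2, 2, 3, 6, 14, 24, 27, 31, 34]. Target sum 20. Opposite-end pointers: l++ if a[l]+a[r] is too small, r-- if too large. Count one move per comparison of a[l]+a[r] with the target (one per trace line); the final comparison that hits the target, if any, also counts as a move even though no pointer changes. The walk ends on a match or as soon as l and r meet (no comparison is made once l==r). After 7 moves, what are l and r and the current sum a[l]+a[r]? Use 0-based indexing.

[0,10] -9+34=25 >20 → r--
[0,9] -9+31=22 >20 → r--
[0,8] -9+27=18 <20 → l++
[1,8] -3+27=24 >20 → r--
[1,7] -3+24=21 >20 → r--
[1,6] -3+14=11 <20 → l++
[2,6] -2+14=12 <20 → l++

l=3, r=6, sum=16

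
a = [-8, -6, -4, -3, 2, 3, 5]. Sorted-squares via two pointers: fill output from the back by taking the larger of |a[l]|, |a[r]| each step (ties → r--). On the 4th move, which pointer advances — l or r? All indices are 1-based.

[1,7] |-8|>|5| out[7]=64 → l++
[2,7] |-6|>|5| out[6]=36 → l++
[3,7] |-4|<=|5| out[5]=25 → r--
[3,6] |-4|>|3| out[4]=16 → l++

l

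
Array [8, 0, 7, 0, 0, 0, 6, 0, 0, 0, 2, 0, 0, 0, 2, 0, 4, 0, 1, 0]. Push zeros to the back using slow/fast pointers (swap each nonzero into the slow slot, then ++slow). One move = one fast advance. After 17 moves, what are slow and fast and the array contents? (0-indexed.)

slow=6, fast=17, a=[8, 7, 6, 2, 2, 4, 0, 0, 0, 0, 0, 0, 0, 0, 0, 0, 0, 0, 1, 0]

(s=0,f=0) a[fast]=8≠0 swap→a[0]=8 → slow++,fast++
(s=1,f=1) a[fast]=0 → fast++
(s=1,f=2) a[fast]=7≠0 swap→a[1]=7 → slow++,fast++
(s=2,f=3) a[fast]=0 → fast++
(s=2,f=4) a[fast]=0 → fast++
(s=2,f=5) a[fast]=0 → fast++
(s=2,f=6) a[fast]=6≠0 swap→a[2]=6 → slow++,fast++
(s=3,f=7) a[fast]=0 → fast++
(s=3,f=8) a[fast]=0 → fast++
(s=3,f=9) a[fast]=0 → fast++
(s=3,f=10) a[fast]=2≠0 swap→a[3]=2 → slow++,fast++
(s=4,f=11) a[fast]=0 → fast++
(s=4,f=12) a[fast]=0 → fast++
(s=4,f=13) a[fast]=0 → fast++
(s=4,f=14) a[fast]=2≠0 swap→a[4]=2 → slow++,fast++
(s=5,f=15) a[fast]=0 → fast++
(s=5,f=16) a[fast]=4≠0 swap→a[5]=4 → slow++,fast++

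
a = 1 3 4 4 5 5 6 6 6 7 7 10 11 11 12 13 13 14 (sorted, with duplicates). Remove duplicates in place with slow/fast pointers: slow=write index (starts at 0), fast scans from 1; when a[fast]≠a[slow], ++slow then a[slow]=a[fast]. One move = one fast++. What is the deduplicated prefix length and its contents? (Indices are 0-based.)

length 11; prefix = [1, 3, 4, 5, 6, 7, 10, 11, 12, 13, 14]

slow=0 fast=1: a[fast]=3≠a[slow]=1 write a[1]=3, slow++,fast++
slow=1 fast=2: a[fast]=4≠a[slow]=3 write a[2]=4, slow++,fast++
slow=2 fast=3: a[fast]=4=a[slow] dup, fast++
slow=2 fast=4: a[fast]=5≠a[slow]=4 write a[3]=5, slow++,fast++
slow=3 fast=5: a[fast]=5=a[slow] dup, fast++
slow=3 fast=6: a[fast]=6≠a[slow]=5 write a[4]=6, slow++,fast++
slow=4 fast=7: a[fast]=6=a[slow] dup, fast++
slow=4 fast=8: a[fast]=6=a[slow] dup, fast++
slow=4 fast=9: a[fast]=7≠a[slow]=6 write a[5]=7, slow++,fast++
slow=5 fast=10: a[fast]=7=a[slow] dup, fast++
slow=5 fast=11: a[fast]=10≠a[slow]=7 write a[6]=10, slow++,fast++
slow=6 fast=12: a[fast]=11≠a[slow]=10 write a[7]=11, slow++,fast++
slow=7 fast=13: a[fast]=11=a[slow] dup, fast++
slow=7 fast=14: a[fast]=12≠a[slow]=11 write a[8]=12, slow++,fast++
slow=8 fast=15: a[fast]=13≠a[slow]=12 write a[9]=13, slow++,fast++
slow=9 fast=16: a[fast]=13=a[slow] dup, fast++
slow=9 fast=17: a[fast]=14≠a[slow]=13 write a[10]=14, slow++,fast++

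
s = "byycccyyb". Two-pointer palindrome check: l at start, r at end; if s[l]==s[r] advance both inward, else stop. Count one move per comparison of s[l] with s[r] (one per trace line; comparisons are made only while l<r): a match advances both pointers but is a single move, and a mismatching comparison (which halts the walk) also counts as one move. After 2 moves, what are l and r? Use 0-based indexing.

l=0 r=8: 'b'=='b', l++,r--
l=1 r=7: 'y'=='y', l++,r--

l=2, r=6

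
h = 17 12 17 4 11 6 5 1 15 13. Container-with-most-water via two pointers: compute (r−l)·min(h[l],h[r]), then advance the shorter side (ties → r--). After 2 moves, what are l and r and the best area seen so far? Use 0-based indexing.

l=0, r=7, best area=120

l=0 r=9: min(17,13)*9=117 best=117 *, r--
l=0 r=8: min(17,15)*8=120 best=120 *, r--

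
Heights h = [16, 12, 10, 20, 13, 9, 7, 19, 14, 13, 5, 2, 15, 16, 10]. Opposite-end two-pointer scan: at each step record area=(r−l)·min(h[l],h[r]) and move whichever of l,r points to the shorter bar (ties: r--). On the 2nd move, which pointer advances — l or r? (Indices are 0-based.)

[0,14] min(16,10)*14=140 best=140 * → r--
[0,13] min(16,16)*13=208 best=208 * → r--

r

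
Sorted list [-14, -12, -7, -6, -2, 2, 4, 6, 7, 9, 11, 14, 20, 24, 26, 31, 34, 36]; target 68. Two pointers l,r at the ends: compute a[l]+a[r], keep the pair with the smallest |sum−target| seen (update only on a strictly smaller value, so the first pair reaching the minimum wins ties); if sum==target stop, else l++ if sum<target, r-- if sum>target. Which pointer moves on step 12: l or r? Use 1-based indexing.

l

l=1 r=18: -14+36=22 d=46 *, l++
l=2 r=18: -12+36=24 d=44 *, l++
l=3 r=18: -7+36=29 d=39 *, l++
l=4 r=18: -6+36=30 d=38 *, l++
l=5 r=18: -2+36=34 d=34 *, l++
l=6 r=18: 2+36=38 d=30 *, l++
l=7 r=18: 4+36=40 d=28 *, l++
l=8 r=18: 6+36=42 d=26 *, l++
l=9 r=18: 7+36=43 d=25 *, l++
l=10 r=18: 9+36=45 d=23 *, l++
l=11 r=18: 11+36=47 d=21 *, l++
l=12 r=18: 14+36=50 d=18 *, l++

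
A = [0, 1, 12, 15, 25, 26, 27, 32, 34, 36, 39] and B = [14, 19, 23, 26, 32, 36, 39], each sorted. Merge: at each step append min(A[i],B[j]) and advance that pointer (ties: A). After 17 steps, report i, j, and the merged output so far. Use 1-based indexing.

i=1 j=1: A[i]=0<=B[j]=14 take 0, i++
i=2 j=1: A[i]=1<=B[j]=14 take 1, i++
i=3 j=1: A[i]=12<=B[j]=14 take 12, i++
i=4 j=1: A[i]=15>B[j]=14 take 14, j++
i=4 j=2: A[i]=15<=B[j]=19 take 15, i++
i=5 j=2: A[i]=25>B[j]=19 take 19, j++
i=5 j=3: A[i]=25>B[j]=23 take 23, j++
i=5 j=4: A[i]=25<=B[j]=26 take 25, i++
i=6 j=4: A[i]=26<=B[j]=26 take 26, i++
i=7 j=4: A[i]=27>B[j]=26 take 26, j++
i=7 j=5: A[i]=27<=B[j]=32 take 27, i++
i=8 j=5: A[i]=32<=B[j]=32 take 32, i++
i=9 j=5: A[i]=34>B[j]=32 take 32, j++
i=9 j=6: A[i]=34<=B[j]=36 take 34, i++
i=10 j=6: A[i]=36<=B[j]=36 take 36, i++
i=11 j=6: A[i]=39>B[j]=36 take 36, j++
i=11 j=7: A[i]=39<=B[j]=39 take 39, i++

i=12, j=7, merged so far=[0, 1, 12, 14, 15, 19, 23, 25, 26, 26, 27, 32, 32, 34, 36, 36, 39]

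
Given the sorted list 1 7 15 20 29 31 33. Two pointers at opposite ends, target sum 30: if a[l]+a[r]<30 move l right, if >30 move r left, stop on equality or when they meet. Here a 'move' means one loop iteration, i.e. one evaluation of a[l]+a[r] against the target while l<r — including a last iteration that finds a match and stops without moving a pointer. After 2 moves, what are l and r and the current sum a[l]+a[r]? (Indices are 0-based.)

l=0, r=4, sum=30

l=0 r=6: 1+33=34 >30, r--
l=0 r=5: 1+31=32 >30, r--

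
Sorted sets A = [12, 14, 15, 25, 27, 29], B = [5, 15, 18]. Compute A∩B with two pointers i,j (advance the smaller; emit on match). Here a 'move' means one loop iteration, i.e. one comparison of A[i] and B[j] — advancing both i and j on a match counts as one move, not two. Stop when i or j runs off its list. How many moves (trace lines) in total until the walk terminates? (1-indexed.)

i=1 j=1: 12>5, j++
i=1 j=2: 12<15, i++
i=2 j=2: 14<15, i++
i=3 j=2: 15==15 emit, i++,j++
i=4 j=3: 25>18, j++

5 moves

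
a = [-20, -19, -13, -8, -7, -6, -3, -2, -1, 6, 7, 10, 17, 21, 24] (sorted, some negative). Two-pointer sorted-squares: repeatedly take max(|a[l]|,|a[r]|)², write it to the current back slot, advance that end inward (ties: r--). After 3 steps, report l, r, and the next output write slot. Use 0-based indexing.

l=1, r=12, next write slot=11

[0,14] |-20|<=|24| out[14]=576 → r--
[0,13] |-20|<=|21| out[13]=441 → r--
[0,12] |-20|>|17| out[12]=400 → l++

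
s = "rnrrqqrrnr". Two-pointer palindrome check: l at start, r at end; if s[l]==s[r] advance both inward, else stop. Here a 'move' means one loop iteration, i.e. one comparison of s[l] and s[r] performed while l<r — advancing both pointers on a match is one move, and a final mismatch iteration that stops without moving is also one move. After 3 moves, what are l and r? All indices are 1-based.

[1,10] 'r'=='r' → l++,r--
[2,9] 'n'=='n' → l++,r--
[3,8] 'r'=='r' → l++,r--

l=4, r=7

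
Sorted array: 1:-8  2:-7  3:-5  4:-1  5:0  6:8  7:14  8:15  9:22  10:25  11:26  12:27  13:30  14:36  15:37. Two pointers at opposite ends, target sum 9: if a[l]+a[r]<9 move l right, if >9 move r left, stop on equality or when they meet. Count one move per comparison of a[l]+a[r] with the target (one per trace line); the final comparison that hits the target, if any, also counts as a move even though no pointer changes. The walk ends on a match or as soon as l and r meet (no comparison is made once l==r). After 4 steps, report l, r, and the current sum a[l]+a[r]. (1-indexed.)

l=1 r=15: -8+37=29 >9, r--
l=1 r=14: -8+36=28 >9, r--
l=1 r=13: -8+30=22 >9, r--
l=1 r=12: -8+27=19 >9, r--

l=1, r=11, sum=18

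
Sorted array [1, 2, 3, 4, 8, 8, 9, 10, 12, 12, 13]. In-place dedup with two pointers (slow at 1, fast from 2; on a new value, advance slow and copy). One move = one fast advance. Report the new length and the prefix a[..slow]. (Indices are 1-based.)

(s=1,f=2) a[fast]=2≠a[slow]=1 write a[2]=2 → slow++,fast++
(s=2,f=3) a[fast]=3≠a[slow]=2 write a[3]=3 → slow++,fast++
(s=3,f=4) a[fast]=4≠a[slow]=3 write a[4]=4 → slow++,fast++
(s=4,f=5) a[fast]=8≠a[slow]=4 write a[5]=8 → slow++,fast++
(s=5,f=6) a[fast]=8=a[slow] dup → fast++
(s=5,f=7) a[fast]=9≠a[slow]=8 write a[6]=9 → slow++,fast++
(s=6,f=8) a[fast]=10≠a[slow]=9 write a[7]=10 → slow++,fast++
(s=7,f=9) a[fast]=12≠a[slow]=10 write a[8]=12 → slow++,fast++
(s=8,f=10) a[fast]=12=a[slow] dup → fast++
(s=8,f=11) a[fast]=13≠a[slow]=12 write a[9]=13 → slow++,fast++

length 9; prefix = [1, 2, 3, 4, 8, 9, 10, 12, 13]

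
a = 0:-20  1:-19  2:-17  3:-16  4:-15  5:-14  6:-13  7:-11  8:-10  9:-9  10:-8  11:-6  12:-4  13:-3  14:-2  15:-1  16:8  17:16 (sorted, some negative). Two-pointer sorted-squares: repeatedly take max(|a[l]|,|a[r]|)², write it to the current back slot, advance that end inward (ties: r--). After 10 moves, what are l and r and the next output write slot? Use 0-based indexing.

l=9, r=16, next write slot=7

l=0 r=17: |-20|>|16| out[17]=400, l++
l=1 r=17: |-19|>|16| out[16]=361, l++
l=2 r=17: |-17|>|16| out[15]=289, l++
l=3 r=17: |-16|<=|16| out[14]=256, r--
l=3 r=16: |-16|>|8| out[13]=256, l++
l=4 r=16: |-15|>|8| out[12]=225, l++
l=5 r=16: |-14|>|8| out[11]=196, l++
l=6 r=16: |-13|>|8| out[10]=169, l++
l=7 r=16: |-11|>|8| out[9]=121, l++
l=8 r=16: |-10|>|8| out[8]=100, l++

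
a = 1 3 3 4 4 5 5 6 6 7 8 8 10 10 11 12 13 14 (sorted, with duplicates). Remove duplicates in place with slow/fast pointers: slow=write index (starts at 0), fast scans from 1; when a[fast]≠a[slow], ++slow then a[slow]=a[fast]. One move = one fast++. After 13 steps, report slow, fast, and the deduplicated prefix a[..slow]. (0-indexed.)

slow=0 fast=1: a[fast]=3≠a[slow]=1 write a[1]=3, slow++,fast++
slow=1 fast=2: a[fast]=3=a[slow] dup, fast++
slow=1 fast=3: a[fast]=4≠a[slow]=3 write a[2]=4, slow++,fast++
slow=2 fast=4: a[fast]=4=a[slow] dup, fast++
slow=2 fast=5: a[fast]=5≠a[slow]=4 write a[3]=5, slow++,fast++
slow=3 fast=6: a[fast]=5=a[slow] dup, fast++
slow=3 fast=7: a[fast]=6≠a[slow]=5 write a[4]=6, slow++,fast++
slow=4 fast=8: a[fast]=6=a[slow] dup, fast++
slow=4 fast=9: a[fast]=7≠a[slow]=6 write a[5]=7, slow++,fast++
slow=5 fast=10: a[fast]=8≠a[slow]=7 write a[6]=8, slow++,fast++
slow=6 fast=11: a[fast]=8=a[slow] dup, fast++
slow=6 fast=12: a[fast]=10≠a[slow]=8 write a[7]=10, slow++,fast++
slow=7 fast=13: a[fast]=10=a[slow] dup, fast++

slow=7, fast=14, prefix=[1, 3, 4, 5, 6, 7, 8, 10]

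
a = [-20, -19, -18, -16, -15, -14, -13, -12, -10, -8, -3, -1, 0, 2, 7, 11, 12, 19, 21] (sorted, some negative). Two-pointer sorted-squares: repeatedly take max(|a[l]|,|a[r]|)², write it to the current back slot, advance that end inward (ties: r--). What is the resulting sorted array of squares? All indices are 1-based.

[0, 1, 4, 9, 49, 64, 100, 121, 144, 144, 169, 196, 225, 256, 324, 361, 361, 400, 441]

l=1 r=19: |-20|<=|21| out[19]=441, r--
l=1 r=18: |-20|>|19| out[18]=400, l++
l=2 r=18: |-19|<=|19| out[17]=361, r--
l=2 r=17: |-19|>|12| out[16]=361, l++
l=3 r=17: |-18|>|12| out[15]=324, l++
l=4 r=17: |-16|>|12| out[14]=256, l++
l=5 r=17: |-15|>|12| out[13]=225, l++
l=6 r=17: |-14|>|12| out[12]=196, l++
l=7 r=17: |-13|>|12| out[11]=169, l++
l=8 r=17: |-12|<=|12| out[10]=144, r--
l=8 r=16: |-12|>|11| out[9]=144, l++
l=9 r=16: |-10|<=|11| out[8]=121, r--
l=9 r=15: |-10|>|7| out[7]=100, l++
l=10 r=15: |-8|>|7| out[6]=64, l++
l=11 r=15: |-3|<=|7| out[5]=49, r--
l=11 r=14: |-3|>|2| out[4]=9, l++
l=12 r=14: |-1|<=|2| out[3]=4, r--
l=12 r=13: |-1|>|0| out[2]=1, l++
l=13 r=13: |0|<=|0| out[1]=0, r--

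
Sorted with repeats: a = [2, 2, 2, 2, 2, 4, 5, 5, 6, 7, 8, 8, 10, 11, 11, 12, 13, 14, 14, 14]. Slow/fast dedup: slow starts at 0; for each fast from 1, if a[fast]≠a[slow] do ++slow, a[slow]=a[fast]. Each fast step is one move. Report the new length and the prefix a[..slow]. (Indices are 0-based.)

length 11; prefix = [2, 4, 5, 6, 7, 8, 10, 11, 12, 13, 14]

(s=0,f=1) a[fast]=2=a[slow] dup → fast++
(s=0,f=2) a[fast]=2=a[slow] dup → fast++
(s=0,f=3) a[fast]=2=a[slow] dup → fast++
(s=0,f=4) a[fast]=2=a[slow] dup → fast++
(s=0,f=5) a[fast]=4≠a[slow]=2 write a[1]=4 → slow++,fast++
(s=1,f=6) a[fast]=5≠a[slow]=4 write a[2]=5 → slow++,fast++
(s=2,f=7) a[fast]=5=a[slow] dup → fast++
(s=2,f=8) a[fast]=6≠a[slow]=5 write a[3]=6 → slow++,fast++
(s=3,f=9) a[fast]=7≠a[slow]=6 write a[4]=7 → slow++,fast++
(s=4,f=10) a[fast]=8≠a[slow]=7 write a[5]=8 → slow++,fast++
(s=5,f=11) a[fast]=8=a[slow] dup → fast++
(s=5,f=12) a[fast]=10≠a[slow]=8 write a[6]=10 → slow++,fast++
(s=6,f=13) a[fast]=11≠a[slow]=10 write a[7]=11 → slow++,fast++
(s=7,f=14) a[fast]=11=a[slow] dup → fast++
(s=7,f=15) a[fast]=12≠a[slow]=11 write a[8]=12 → slow++,fast++
(s=8,f=16) a[fast]=13≠a[slow]=12 write a[9]=13 → slow++,fast++
(s=9,f=17) a[fast]=14≠a[slow]=13 write a[10]=14 → slow++,fast++
(s=10,f=18) a[fast]=14=a[slow] dup → fast++
(s=10,f=19) a[fast]=14=a[slow] dup → fast++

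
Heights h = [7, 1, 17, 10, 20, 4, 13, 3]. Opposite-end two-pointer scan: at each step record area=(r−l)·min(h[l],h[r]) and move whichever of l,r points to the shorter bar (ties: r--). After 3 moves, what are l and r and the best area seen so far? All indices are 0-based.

l=2, r=6, best area=42

l=0 r=7: min(7,3)*7=21 best=21 *, r--
l=0 r=6: min(7,13)*6=42 best=42 *, l++
l=1 r=6: min(1,13)*5=5 best=42, l++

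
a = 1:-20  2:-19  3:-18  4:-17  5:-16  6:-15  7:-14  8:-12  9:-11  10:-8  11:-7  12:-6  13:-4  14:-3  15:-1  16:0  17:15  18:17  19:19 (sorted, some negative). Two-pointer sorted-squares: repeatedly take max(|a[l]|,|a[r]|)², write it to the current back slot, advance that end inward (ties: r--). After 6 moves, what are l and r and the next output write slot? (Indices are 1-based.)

l=1 r=19: |-20|>|19| out[19]=400, l++
l=2 r=19: |-19|<=|19| out[18]=361, r--
l=2 r=18: |-19|>|17| out[17]=361, l++
l=3 r=18: |-18|>|17| out[16]=324, l++
l=4 r=18: |-17|<=|17| out[15]=289, r--
l=4 r=17: |-17|>|15| out[14]=289, l++

l=5, r=17, next write slot=13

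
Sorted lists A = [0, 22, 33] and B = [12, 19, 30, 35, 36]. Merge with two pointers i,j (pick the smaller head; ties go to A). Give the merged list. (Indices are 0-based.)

[0, 12, 19, 22, 30, 33, 35, 36]

i=0 j=0: A[i]=0<=B[j]=12 take 0, i++
i=1 j=0: A[i]=22>B[j]=12 take 12, j++
i=1 j=1: A[i]=22>B[j]=19 take 19, j++
i=1 j=2: A[i]=22<=B[j]=30 take 22, i++
i=2 j=2: A[i]=33>B[j]=30 take 30, j++
i=2 j=3: A[i]=33<=B[j]=35 take 33, i++
i=3 j=3: A done, take B[j]=35, j++
i=3 j=4: A done, take B[j]=36, j++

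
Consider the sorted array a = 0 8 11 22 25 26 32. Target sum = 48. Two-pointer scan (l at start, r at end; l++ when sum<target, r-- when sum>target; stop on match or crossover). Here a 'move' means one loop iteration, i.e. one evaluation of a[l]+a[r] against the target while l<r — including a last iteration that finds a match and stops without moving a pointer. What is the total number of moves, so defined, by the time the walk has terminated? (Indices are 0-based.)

5 moves

[0,6] 0+32=32 <48 → l++
[1,6] 8+32=40 <48 → l++
[2,6] 11+32=43 <48 → l++
[3,6] 22+32=54 >48 → r--
[3,5] 22+26=48 → found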